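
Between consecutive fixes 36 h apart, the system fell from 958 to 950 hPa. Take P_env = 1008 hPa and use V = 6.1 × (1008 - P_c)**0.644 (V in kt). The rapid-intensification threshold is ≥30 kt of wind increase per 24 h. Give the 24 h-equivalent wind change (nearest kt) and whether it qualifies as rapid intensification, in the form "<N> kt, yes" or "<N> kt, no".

V₁: ΔP = 50, V ≈ 6.1 × 50^0.644 ≈ 75.76 kt.
V₂: ΔP = 58, V ≈ 6.1 × 58^0.644 ≈ 83.36 kt.
ΔV over 36 h = 7.60 kt → 24 h equivalent = 7.60 × 24/36 ≈ 5.07 kt.
5 kt < 30 kt ⇒ not rapid intensification.

5 kt, no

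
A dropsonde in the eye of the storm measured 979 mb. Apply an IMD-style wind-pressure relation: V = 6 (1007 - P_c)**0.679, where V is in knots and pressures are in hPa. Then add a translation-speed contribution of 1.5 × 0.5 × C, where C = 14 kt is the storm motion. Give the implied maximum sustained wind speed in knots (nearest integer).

ΔP = 1007 − 979 = 28 mb.
28^0.679 ≈ 9.608.
V ≈ 6 × 9.608 ≈ 57.6 kt.
Translation term: 1.5 × 0.5 × 14 = 10.5 kt.
Corrected V ≈ 68.1 kt → 68 kt.

68 kt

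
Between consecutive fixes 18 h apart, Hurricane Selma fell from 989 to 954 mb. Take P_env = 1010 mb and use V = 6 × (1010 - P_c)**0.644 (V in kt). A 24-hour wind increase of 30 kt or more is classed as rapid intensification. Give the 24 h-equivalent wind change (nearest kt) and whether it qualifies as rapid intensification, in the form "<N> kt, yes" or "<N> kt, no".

50 kt, yes

V₁: ΔP = 21, V ≈ 6 × 21^0.644 ≈ 42.62 kt.
V₂: ΔP = 56, V ≈ 6 × 56^0.644 ≈ 80.16 kt.
ΔV over 18 h = 37.54 kt → 24 h equivalent = 37.54 × 24/18 ≈ 50.05 kt.
50 kt ≥ 30 kt ⇒ rapid intensification.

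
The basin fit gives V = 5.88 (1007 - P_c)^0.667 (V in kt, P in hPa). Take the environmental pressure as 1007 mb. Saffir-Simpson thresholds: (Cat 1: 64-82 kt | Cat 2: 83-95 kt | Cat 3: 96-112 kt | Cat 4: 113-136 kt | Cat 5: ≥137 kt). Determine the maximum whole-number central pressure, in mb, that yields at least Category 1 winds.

971 mb

Category 1 begins at V = 64 kt.
Required ΔP = (64/5.88)^(1/0.667) = 10.884^1.499 ≈ 35.84 mb.
P_c ≤ 1007 − 35.84 = 971.16, so the highest integer P_c is 971 mb.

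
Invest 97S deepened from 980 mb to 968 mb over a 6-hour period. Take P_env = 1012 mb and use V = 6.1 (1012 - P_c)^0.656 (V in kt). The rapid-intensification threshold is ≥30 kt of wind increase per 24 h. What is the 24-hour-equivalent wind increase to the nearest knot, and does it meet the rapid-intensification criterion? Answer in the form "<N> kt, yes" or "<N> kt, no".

V₁: ΔP = 32, V ≈ 6.1 × 32^0.656 ≈ 59.25 kt.
V₂: ΔP = 44, V ≈ 6.1 × 44^0.656 ≈ 73.02 kt.
ΔV over 6 h = 13.77 kt → 24 h equivalent = 13.77 × 24/6 ≈ 55.08 kt.
55 kt ≥ 30 kt ⇒ rapid intensification.

55 kt, yes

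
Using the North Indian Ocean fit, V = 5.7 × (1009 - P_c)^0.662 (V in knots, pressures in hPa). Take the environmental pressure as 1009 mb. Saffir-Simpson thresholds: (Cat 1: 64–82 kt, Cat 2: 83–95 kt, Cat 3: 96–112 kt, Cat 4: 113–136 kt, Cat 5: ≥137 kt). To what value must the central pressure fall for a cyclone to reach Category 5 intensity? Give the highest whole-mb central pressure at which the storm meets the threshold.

Category 5 begins at V = 137 kt.
Required ΔP = (137/5.7)^(1/0.662) = 24.035^1.511 ≈ 121.86 mb.
P_c ≤ 1009 − 121.86 = 887.14, so the highest integer P_c is 887 mb.

887 mb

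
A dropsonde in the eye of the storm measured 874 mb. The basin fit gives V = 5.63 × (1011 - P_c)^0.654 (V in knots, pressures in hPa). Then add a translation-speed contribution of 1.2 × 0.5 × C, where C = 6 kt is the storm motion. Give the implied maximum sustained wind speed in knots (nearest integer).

144 kt

ΔP = 1011 − 874 = 137 mb.
137^0.654 ≈ 24.970.
V ≈ 5.63 × 24.970 ≈ 140.6 kt.
Translation term: 1.2 × 0.5 × 6 = 3.6 kt.
Corrected V ≈ 144.2 kt → 144 kt.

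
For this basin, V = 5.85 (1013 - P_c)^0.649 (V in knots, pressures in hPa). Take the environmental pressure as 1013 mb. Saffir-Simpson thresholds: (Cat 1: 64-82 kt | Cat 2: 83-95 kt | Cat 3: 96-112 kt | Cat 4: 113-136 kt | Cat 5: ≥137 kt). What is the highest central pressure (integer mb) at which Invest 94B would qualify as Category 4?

Category 4 begins at V = 113 kt.
Required ΔP = (113/5.85)^(1/0.649) = 19.316^1.541 ≈ 95.81 mb.
P_c ≤ 1013 − 95.81 = 917.19, so the highest integer P_c is 917 mb.

917 mb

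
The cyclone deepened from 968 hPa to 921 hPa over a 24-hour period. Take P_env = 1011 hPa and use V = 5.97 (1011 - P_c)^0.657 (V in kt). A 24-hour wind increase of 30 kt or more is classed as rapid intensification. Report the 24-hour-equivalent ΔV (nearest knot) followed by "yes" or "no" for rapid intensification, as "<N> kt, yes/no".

44 kt, yes

V₁: ΔP = 43, V ≈ 5.97 × 43^0.657 ≈ 70.66 kt.
V₂: ΔP = 90, V ≈ 5.97 × 90^0.657 ≈ 114.79 kt.
ΔV over 24 h = 44.13 kt → 24 h equivalent = 44.13 × 24/24 ≈ 44.13 kt.
44 kt ≥ 30 kt ⇒ rapid intensification.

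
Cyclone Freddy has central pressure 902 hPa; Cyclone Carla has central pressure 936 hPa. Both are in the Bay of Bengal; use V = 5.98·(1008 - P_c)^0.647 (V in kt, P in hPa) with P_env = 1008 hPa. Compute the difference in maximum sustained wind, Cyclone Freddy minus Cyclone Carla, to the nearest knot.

27 kt

Cyclone Freddy: ΔP = 106; V ≈ 5.98 × 106^0.647 ≈ 122.20 kt.
Cyclone Carla: ΔP = 72; V ≈ 5.98 × 72^0.647 ≈ 95.15 kt.
Difference ≈ 122.20 − 95.15 = 27.05 → 27 kt.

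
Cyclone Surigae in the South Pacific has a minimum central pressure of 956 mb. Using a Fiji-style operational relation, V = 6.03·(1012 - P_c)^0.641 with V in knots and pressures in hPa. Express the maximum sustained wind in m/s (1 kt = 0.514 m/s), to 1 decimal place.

ΔP = 1012 − 956 = 56 mb.
V ≈ 6.03 × 56^0.641 = 6.03 × 13.200 ≈ 79.599 kt.
79.599 × 0.514 ≈ 40.91 m/s → 40.9 m/s.

40.9 m/s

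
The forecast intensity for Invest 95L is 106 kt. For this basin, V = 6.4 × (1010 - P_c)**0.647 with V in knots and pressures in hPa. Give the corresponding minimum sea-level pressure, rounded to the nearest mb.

ΔP = (V / 6.4)^(1/0.647) = (106/6.4)^1.546.
106/6.4 = 16.562; 16.562^1.546 ≈ 76.61 mb.
P_c = 1010 − 76.61 = 933.39 ≈ 933 mb.

933 mb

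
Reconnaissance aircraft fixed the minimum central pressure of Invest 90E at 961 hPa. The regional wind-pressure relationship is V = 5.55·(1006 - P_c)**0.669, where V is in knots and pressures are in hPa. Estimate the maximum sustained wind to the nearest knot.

71 kt

ΔP = 1006 − 961 = 45 hPa.
45^0.669 ≈ 12.764.
V ≈ 5.55 × 12.764 ≈ 70.8 kt.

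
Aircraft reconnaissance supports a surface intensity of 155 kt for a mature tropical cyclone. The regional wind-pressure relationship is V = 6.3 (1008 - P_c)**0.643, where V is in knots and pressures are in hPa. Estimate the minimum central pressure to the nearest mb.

862 mb

ΔP = (V / 6.3)^(1/0.643) = (155/6.3)^1.555.
155/6.3 = 24.603; 24.603^1.555 ≈ 145.64 mb.
P_c = 1008 − 145.64 = 862.36 ≈ 862 mb.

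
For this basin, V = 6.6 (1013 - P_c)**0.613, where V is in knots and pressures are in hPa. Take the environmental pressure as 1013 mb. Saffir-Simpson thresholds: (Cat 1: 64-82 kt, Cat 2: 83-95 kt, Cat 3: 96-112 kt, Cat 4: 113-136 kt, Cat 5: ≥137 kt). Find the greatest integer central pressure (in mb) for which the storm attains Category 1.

Category 1 begins at V = 64 kt.
Required ΔP = (64/6.6)^(1/0.613) = 9.697^1.631 ≈ 40.69 mb.
P_c ≤ 1013 − 40.69 = 972.31, so the highest integer P_c is 972 mb.

972 mb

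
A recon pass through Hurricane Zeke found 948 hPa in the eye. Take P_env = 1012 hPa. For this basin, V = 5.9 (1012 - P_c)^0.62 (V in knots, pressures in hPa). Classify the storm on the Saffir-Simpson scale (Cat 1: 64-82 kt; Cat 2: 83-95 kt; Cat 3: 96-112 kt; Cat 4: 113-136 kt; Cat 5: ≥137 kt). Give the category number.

1

ΔP = 1012 − 948 = 64 hPa.
V ≈ 5.9 × 64^0.62 = 5.9 × 13.18 ≈ 78 kt.
78 kt falls in the Category 1 band.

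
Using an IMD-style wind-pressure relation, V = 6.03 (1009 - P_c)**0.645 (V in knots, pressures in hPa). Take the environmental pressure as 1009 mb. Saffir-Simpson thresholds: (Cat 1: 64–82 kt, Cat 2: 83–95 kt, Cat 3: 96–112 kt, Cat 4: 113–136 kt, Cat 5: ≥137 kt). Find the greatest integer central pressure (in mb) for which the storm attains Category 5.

Category 5 begins at V = 137 kt.
Required ΔP = (137/6.03)^(1/0.645) = 22.720^1.550 ≈ 126.75 mb.
P_c ≤ 1009 − 126.75 = 882.25, so the highest integer P_c is 882 mb.

882 mb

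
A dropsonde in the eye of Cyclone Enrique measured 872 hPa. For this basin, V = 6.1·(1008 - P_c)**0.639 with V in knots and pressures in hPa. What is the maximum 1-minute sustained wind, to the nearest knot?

ΔP = 1008 − 872 = 136 hPa.
136^0.639 ≈ 23.085.
V ≈ 6.1 × 23.085 ≈ 140.8 kt.

141 kt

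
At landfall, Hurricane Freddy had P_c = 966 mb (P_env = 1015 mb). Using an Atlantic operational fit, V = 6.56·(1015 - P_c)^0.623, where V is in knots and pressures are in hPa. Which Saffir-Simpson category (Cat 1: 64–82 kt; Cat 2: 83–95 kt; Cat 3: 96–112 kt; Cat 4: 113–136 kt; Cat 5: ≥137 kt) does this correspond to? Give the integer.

ΔP = 1015 − 966 = 49 mb.
V ≈ 6.56 × 49^0.623 = 6.56 × 11.30 ≈ 74 kt.
74 kt falls in the Category 1 band.

1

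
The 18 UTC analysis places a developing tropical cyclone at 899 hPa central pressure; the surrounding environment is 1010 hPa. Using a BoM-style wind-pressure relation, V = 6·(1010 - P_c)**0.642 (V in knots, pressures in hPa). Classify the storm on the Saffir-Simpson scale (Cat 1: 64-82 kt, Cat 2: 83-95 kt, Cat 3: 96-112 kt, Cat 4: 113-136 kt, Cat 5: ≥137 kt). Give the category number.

4

ΔP = 1010 − 899 = 111 hPa.
V ≈ 6 × 111^0.642 = 6 × 20.56 ≈ 123 kt.
123 kt falls in the Category 4 band.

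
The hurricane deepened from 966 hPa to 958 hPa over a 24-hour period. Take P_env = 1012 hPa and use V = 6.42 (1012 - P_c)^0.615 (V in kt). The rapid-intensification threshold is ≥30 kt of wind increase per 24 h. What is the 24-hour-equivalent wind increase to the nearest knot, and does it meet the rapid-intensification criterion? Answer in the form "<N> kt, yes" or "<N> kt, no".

V₁: ΔP = 46, V ≈ 6.42 × 46^0.615 ≈ 67.63 kt.
V₂: ΔP = 54, V ≈ 6.42 × 54^0.615 ≈ 74.64 kt.
ΔV over 24 h = 7.01 kt → 24 h equivalent = 7.01 × 24/24 ≈ 7.01 kt.
7 kt < 30 kt ⇒ not rapid intensification.

7 kt, no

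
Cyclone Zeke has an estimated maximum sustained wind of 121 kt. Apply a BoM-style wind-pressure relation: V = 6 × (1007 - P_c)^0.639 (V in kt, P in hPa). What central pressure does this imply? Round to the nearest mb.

ΔP = (V / 6)^(1/0.639) = (121/6)^1.565.
121/6 = 20.167; 20.167^1.565 ≈ 110.07 mb.
P_c = 1007 − 110.07 = 896.93 ≈ 897 mb.

897 mb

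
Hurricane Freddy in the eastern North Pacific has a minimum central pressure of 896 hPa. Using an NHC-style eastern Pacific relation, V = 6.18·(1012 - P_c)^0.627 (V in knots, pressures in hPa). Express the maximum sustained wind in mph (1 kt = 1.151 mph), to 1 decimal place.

140.1 mph

ΔP = 1012 − 896 = 116 hPa.
V ≈ 6.18 × 116^0.627 = 6.18 × 19.698 ≈ 121.732 kt.
121.732 × 1.151 ≈ 140.11 mph → 140.1 mph.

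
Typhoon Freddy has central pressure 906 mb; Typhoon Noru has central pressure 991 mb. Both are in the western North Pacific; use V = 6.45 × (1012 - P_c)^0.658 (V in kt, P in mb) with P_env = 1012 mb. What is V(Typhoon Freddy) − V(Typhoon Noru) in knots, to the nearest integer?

Typhoon Freddy: ΔP = 106; V ≈ 6.45 × 106^0.658 ≈ 138.74 kt.
Typhoon Noru: ΔP = 21; V ≈ 6.45 × 21^0.658 ≈ 47.82 kt.
Difference ≈ 138.74 − 47.82 = 90.92 → 91 kt.

91 kt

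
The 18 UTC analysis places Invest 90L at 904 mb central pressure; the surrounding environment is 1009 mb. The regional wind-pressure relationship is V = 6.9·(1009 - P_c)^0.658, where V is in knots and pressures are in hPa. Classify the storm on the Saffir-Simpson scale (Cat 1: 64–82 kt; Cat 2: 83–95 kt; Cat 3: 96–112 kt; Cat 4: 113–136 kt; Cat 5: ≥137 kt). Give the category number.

5

ΔP = 1009 − 904 = 105 mb.
V ≈ 6.9 × 105^0.658 = 6.9 × 21.38 ≈ 147 kt.
147 kt falls in the Category 5 band.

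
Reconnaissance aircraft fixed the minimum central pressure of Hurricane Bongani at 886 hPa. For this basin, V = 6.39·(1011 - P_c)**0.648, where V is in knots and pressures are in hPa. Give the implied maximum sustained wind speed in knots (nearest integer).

146 kt

ΔP = 1011 − 886 = 125 hPa.
125^0.648 ≈ 22.845.
V ≈ 6.39 × 22.845 ≈ 146.0 kt.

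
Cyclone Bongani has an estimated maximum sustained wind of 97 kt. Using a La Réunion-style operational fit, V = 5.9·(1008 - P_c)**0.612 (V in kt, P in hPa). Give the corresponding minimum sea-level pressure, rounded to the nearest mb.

ΔP = (V / 5.9)^(1/0.612) = (97/5.9)^1.634.
97/5.9 = 16.441; 16.441^1.634 ≈ 97.01 mb.
P_c = 1008 − 97.01 = 910.99 ≈ 911 mb.

911 mb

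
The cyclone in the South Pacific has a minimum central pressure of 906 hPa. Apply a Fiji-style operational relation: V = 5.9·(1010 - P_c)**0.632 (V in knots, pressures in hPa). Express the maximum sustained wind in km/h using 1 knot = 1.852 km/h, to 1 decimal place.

ΔP = 1010 − 906 = 104 hPa.
V ≈ 5.9 × 104^0.632 = 5.9 × 18.826 ≈ 111.075 kt.
111.075 × 1.852 ≈ 205.71 km/h → 205.7 km/h.

205.7 km/h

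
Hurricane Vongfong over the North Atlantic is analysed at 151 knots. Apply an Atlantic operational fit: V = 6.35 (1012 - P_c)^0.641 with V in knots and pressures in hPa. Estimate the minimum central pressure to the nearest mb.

872 mb

ΔP = (V / 6.35)^(1/0.641) = (151/6.35)^1.560.
151/6.35 = 23.780; 23.780^1.560 ≈ 140.27 mb.
P_c = 1012 − 140.27 = 871.73 ≈ 872 mb.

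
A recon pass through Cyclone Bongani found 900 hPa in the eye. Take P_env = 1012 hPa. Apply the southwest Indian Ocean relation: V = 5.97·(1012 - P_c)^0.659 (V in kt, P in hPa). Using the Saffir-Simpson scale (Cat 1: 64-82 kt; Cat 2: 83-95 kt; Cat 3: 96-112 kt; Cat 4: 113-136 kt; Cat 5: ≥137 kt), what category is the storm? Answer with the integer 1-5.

ΔP = 1012 − 900 = 112 hPa.
V ≈ 5.97 × 112^0.659 = 5.97 × 22.41 ≈ 134 kt.
134 kt falls in the Category 4 band.

4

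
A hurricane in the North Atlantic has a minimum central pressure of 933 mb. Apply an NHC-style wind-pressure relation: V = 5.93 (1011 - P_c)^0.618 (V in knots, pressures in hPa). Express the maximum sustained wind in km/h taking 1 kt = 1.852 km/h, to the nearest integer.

ΔP = 1011 − 933 = 78 mb.
V ≈ 5.93 × 78^0.618 = 5.93 × 14.768 ≈ 87.573 kt.
87.573 × 1.852 ≈ 162.18 km/h → 162 km/h.

162 km/h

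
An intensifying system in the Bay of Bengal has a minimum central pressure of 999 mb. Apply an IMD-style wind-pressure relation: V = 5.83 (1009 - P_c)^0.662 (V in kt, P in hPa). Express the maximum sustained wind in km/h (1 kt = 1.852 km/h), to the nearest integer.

50 km/h

ΔP = 1009 − 999 = 10 mb.
V ≈ 5.83 × 10^0.662 = 5.83 × 4.592 ≈ 26.771 kt.
26.771 × 1.852 ≈ 49.58 km/h → 50 km/h.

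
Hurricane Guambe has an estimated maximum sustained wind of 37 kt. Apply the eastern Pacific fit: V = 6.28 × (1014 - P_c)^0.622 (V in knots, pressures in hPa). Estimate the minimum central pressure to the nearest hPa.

997 hPa

ΔP = (V / 6.28)^(1/0.622) = (37/6.28)^1.608.
37/6.28 = 5.892; 5.892^1.608 ≈ 17.31 hPa.
P_c = 1014 − 17.31 = 996.69 ≈ 997 hPa.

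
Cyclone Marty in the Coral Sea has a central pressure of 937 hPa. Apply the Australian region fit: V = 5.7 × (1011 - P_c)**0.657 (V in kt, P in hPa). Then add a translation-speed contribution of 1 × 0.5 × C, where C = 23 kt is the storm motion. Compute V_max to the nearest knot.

ΔP = 1011 − 937 = 74 hPa.
74^0.657 ≈ 16.908.
V ≈ 5.7 × 16.908 ≈ 96.4 kt.
Translation term: 1 × 0.5 × 23 = 11.5 kt.
Corrected V ≈ 107.9 kt → 108 kt.

108 kt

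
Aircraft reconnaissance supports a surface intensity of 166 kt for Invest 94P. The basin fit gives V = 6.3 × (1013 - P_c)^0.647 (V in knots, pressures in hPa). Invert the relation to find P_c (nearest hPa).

856 hPa

ΔP = (V / 6.3)^(1/0.647) = (166/6.3)^1.546.
166/6.3 = 26.349; 26.349^1.546 ≈ 157.01 hPa.
P_c = 1013 − 157.01 = 855.99 ≈ 856 hPa.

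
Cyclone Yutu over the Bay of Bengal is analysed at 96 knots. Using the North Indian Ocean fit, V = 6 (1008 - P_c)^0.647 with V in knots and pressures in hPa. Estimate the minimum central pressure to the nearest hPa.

ΔP = (V / 6)^(1/0.647) = (96/6)^1.546.
96/6 = 16.000; 16.000^1.546 ≈ 72.62 hPa.
P_c = 1008 − 72.62 = 935.38 ≈ 935 hPa.

935 hPa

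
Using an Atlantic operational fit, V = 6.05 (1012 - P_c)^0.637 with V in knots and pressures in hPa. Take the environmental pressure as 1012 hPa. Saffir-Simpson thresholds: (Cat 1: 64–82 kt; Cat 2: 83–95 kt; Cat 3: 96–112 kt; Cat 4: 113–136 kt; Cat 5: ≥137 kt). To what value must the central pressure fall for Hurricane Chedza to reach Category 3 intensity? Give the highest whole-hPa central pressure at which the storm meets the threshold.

Category 3 begins at V = 96 kt.
Required ΔP = (96/6.05)^(1/0.637) = 15.868^1.570 ≈ 76.67 hPa.
P_c ≤ 1012 − 76.67 = 935.33, so the highest integer P_c is 935 hPa.

935 hPa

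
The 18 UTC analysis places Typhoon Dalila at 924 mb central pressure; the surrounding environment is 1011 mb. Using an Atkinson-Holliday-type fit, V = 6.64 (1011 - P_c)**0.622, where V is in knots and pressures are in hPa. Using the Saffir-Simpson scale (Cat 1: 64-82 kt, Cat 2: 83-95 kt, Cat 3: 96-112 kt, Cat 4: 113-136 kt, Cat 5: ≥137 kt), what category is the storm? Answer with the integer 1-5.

3

ΔP = 1011 − 924 = 87 mb.
V ≈ 6.64 × 87^0.622 = 6.64 × 16.08 ≈ 107 kt.
107 kt falls in the Category 3 band.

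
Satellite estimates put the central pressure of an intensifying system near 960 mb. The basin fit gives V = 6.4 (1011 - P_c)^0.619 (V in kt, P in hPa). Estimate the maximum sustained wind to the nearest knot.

ΔP = 1011 − 960 = 51 mb.
51^0.619 ≈ 11.402.
V ≈ 6.4 × 11.402 ≈ 73.0 kt.

73 kt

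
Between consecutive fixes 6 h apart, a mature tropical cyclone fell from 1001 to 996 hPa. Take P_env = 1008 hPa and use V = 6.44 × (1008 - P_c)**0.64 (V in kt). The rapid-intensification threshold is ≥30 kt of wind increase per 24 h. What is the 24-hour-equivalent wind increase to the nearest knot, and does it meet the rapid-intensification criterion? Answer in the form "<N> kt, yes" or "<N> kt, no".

37 kt, yes

V₁: ΔP = 7, V ≈ 6.44 × 7^0.64 ≈ 22.37 kt.
V₂: ΔP = 12, V ≈ 6.44 × 12^0.64 ≈ 31.59 kt.
ΔV over 6 h = 9.22 kt → 24 h equivalent = 9.22 × 24/6 ≈ 36.88 kt.
37 kt ≥ 30 kt ⇒ rapid intensification.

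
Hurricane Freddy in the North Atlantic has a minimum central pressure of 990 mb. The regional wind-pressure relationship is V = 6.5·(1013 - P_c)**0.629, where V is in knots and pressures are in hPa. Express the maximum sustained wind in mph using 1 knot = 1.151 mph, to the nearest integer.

54 mph

ΔP = 1013 − 990 = 23 mb.
V ≈ 6.5 × 23^0.629 = 6.5 × 7.187 ≈ 46.713 kt.
46.713 × 1.151 ≈ 53.77 mph → 54 mph.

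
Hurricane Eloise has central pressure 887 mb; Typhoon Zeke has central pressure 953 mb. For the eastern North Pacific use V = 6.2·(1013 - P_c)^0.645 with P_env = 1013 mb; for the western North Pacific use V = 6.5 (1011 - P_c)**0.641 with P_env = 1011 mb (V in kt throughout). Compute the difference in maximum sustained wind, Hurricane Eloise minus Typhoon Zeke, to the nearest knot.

53 kt

Hurricane Eloise: ΔP = 126; V ≈ 6.2 × 126^0.645 ≈ 140.32 kt.
Typhoon Zeke: ΔP = 58; V ≈ 6.5 × 58^0.641 ≈ 87.75 kt.
Difference ≈ 140.32 − 87.75 = 52.57 → 53 kt.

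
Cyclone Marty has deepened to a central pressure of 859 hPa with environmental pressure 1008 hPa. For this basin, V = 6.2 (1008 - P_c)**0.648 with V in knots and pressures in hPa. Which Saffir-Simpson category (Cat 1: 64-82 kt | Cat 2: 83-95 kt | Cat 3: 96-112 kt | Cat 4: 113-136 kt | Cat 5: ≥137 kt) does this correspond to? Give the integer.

5

ΔP = 1008 − 859 = 149 hPa.
V ≈ 6.2 × 149^0.648 = 6.2 × 25.60 ≈ 159 kt.
159 kt falls in the Category 5 band.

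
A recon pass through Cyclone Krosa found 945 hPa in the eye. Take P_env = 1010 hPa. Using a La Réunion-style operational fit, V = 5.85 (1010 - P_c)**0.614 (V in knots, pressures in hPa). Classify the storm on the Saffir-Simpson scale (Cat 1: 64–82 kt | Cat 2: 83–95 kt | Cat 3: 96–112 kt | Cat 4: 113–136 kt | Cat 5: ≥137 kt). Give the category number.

ΔP = 1010 − 945 = 65 hPa.
V ≈ 5.85 × 65^0.614 = 5.85 × 12.98 ≈ 76 kt.
76 kt falls in the Category 1 band.

1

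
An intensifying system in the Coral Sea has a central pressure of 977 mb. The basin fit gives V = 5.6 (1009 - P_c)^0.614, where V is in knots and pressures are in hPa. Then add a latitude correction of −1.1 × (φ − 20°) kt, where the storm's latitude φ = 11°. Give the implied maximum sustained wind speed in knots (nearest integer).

57 kt

ΔP = 1009 − 977 = 32 mb.
32^0.614 ≈ 8.398.
V ≈ 5.6 × 8.398 ≈ 47.0 kt.
Latitude correction: −1.1 × (11 − 20) = 9.9 kt.
Corrected V ≈ 56.9 kt → 57 kt.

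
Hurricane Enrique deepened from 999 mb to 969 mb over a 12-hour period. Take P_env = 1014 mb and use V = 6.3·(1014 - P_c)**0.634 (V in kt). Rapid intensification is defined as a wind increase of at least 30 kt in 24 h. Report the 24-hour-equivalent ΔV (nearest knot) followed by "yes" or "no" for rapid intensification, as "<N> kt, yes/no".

V₁: ΔP = 15, V ≈ 6.3 × 15^0.634 ≈ 35.07 kt.
V₂: ΔP = 45, V ≈ 6.3 × 45^0.634 ≈ 70.38 kt.
ΔV over 12 h = 35.31 kt → 24 h equivalent = 35.31 × 24/12 ≈ 70.62 kt.
71 kt ≥ 30 kt ⇒ rapid intensification.

71 kt, yes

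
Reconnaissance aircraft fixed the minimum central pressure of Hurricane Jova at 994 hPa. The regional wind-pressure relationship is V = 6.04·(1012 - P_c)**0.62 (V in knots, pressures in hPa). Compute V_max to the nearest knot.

ΔP = 1012 − 994 = 18 hPa.
18^0.62 ≈ 6.002.
V ≈ 6.04 × 6.002 ≈ 36.2 kt.

36 kt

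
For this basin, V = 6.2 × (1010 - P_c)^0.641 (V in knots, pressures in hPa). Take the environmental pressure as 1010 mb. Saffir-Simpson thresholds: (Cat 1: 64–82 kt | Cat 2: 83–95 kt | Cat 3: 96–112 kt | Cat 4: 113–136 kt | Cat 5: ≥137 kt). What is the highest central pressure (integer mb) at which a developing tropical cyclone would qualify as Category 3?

Category 3 begins at V = 96 kt.
Required ΔP = (96/6.2)^(1/0.641) = 15.484^1.560 ≈ 71.83 mb.
P_c ≤ 1010 − 71.83 = 938.17, so the highest integer P_c is 938 mb.

938 mb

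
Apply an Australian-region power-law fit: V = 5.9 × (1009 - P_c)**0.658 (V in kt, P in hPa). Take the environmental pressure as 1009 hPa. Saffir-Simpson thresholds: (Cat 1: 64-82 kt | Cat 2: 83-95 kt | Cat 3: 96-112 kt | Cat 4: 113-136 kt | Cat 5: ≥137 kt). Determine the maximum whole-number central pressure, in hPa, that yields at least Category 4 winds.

920 hPa

Category 4 begins at V = 113 kt.
Required ΔP = (113/5.9)^(1/0.658) = 19.153^1.520 ≈ 88.85 hPa.
P_c ≤ 1009 − 88.85 = 920.15, so the highest integer P_c is 920 hPa.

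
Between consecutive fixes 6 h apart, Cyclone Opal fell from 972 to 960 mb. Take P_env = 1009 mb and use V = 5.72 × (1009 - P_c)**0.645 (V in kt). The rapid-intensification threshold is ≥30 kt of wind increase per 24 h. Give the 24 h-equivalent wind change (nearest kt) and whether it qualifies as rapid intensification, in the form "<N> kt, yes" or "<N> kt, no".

47 kt, yes

V₁: ΔP = 37, V ≈ 5.72 × 37^0.645 ≈ 58.73 kt.
V₂: ΔP = 49, V ≈ 5.72 × 49^0.645 ≈ 70.40 kt.
ΔV over 6 h = 11.67 kt → 24 h equivalent = 11.67 × 24/6 ≈ 46.68 kt.
47 kt ≥ 30 kt ⇒ rapid intensification.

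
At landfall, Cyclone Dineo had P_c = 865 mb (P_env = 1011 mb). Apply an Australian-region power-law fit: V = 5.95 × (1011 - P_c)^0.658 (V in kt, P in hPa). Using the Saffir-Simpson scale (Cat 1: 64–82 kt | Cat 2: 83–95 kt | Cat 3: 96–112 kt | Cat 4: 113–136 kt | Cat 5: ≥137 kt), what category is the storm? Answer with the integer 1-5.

ΔP = 1011 − 865 = 146 mb.
V ≈ 5.95 × 146^0.658 = 5.95 × 26.55 ≈ 158 kt.
158 kt falls in the Category 5 band.

5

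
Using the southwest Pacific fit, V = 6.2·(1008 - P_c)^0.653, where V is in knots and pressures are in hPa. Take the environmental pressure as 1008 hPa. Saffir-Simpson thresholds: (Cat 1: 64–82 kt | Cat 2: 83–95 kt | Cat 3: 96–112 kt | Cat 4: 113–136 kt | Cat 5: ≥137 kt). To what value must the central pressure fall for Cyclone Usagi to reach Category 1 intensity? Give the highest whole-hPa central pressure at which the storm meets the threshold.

Category 1 begins at V = 64 kt.
Required ΔP = (64/6.2)^(1/0.653) = 10.323^1.531 ≈ 35.69 hPa.
P_c ≤ 1008 − 35.69 = 972.31, so the highest integer P_c is 972 hPa.

972 hPa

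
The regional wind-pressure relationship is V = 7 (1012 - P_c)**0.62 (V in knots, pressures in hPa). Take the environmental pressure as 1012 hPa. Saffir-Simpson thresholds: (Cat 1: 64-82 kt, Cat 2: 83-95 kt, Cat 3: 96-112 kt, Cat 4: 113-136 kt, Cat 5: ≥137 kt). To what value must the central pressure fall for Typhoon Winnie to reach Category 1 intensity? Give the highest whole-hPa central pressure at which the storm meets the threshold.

Category 1 begins at V = 64 kt.
Required ΔP = (64/7)^(1/0.62) = 9.143^1.613 ≈ 35.49 hPa.
P_c ≤ 1012 − 35.49 = 976.51, so the highest integer P_c is 976 hPa.

976 hPa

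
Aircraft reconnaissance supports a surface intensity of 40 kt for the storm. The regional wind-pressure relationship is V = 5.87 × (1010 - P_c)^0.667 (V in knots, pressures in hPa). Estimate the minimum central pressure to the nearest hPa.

ΔP = (V / 5.87)^(1/0.667) = (40/5.87)^1.499.
40/5.87 = 6.814; 6.814^1.499 ≈ 17.76 hPa.
P_c = 1010 − 17.76 = 992.24 ≈ 992 hPa.

992 hPa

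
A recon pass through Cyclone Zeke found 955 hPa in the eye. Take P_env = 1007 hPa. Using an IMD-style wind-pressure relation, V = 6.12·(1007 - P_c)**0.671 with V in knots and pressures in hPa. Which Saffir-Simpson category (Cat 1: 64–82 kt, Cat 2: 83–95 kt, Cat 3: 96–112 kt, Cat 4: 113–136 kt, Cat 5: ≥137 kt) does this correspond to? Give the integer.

2

ΔP = 1007 − 955 = 52 hPa.
V ≈ 6.12 × 52^0.671 = 6.12 × 14.17 ≈ 87 kt.
87 kt falls in the Category 2 band.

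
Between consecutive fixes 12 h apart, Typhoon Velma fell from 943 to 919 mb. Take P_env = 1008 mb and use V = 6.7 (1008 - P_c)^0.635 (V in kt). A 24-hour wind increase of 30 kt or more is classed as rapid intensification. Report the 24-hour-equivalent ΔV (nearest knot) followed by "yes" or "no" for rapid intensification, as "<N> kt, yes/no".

V₁: ΔP = 65, V ≈ 6.7 × 65^0.635 ≈ 94.90 kt.
V₂: ΔP = 89, V ≈ 6.7 × 89^0.635 ≈ 115.86 kt.
ΔV over 12 h = 20.96 kt → 24 h equivalent = 20.96 × 24/12 ≈ 41.92 kt.
42 kt ≥ 30 kt ⇒ rapid intensification.

42 kt, yes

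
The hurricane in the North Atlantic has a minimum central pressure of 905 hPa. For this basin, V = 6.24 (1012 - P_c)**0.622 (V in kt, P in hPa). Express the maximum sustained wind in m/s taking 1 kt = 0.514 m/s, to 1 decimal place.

ΔP = 1012 − 905 = 107 hPa.
V ≈ 6.24 × 107^0.622 = 6.24 × 18.293 ≈ 114.146 kt.
114.146 × 0.514 ≈ 58.67 m/s → 58.7 m/s.

58.7 m/s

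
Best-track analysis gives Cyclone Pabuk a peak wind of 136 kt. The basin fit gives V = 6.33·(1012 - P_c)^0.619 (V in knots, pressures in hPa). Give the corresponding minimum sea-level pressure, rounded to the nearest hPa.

ΔP = (V / 6.33)^(1/0.619) = (136/6.33)^1.616.
136/6.33 = 21.485; 21.485^1.616 ≈ 141.93 hPa.
P_c = 1012 − 141.93 = 870.07 ≈ 870 hPa.

870 hPa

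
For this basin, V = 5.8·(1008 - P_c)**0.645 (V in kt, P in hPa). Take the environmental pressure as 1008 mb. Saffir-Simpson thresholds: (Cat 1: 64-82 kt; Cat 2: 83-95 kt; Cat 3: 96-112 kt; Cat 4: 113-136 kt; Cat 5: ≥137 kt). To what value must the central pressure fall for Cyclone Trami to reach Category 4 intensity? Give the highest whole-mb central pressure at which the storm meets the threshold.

Category 4 begins at V = 113 kt.
Required ΔP = (113/5.8)^(1/0.645) = 19.483^1.550 ≈ 99.88 mb.
P_c ≤ 1008 − 99.88 = 908.12, so the highest integer P_c is 908 mb.

908 mb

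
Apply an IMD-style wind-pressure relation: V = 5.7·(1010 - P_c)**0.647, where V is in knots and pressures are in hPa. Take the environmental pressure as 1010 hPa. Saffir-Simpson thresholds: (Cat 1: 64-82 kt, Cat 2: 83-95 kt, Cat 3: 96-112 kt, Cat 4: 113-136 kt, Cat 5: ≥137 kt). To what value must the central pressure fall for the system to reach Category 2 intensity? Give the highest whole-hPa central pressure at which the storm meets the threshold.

Category 2 begins at V = 83 kt.
Required ΔP = (83/5.7)^(1/0.647) = 14.561^1.546 ≈ 62.78 hPa.
P_c ≤ 1010 − 62.78 = 947.22, so the highest integer P_c is 947 hPa.

947 hPa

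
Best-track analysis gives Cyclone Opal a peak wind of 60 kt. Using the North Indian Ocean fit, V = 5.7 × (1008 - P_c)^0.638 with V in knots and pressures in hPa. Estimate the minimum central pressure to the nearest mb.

968 mb

ΔP = (V / 5.7)^(1/0.638) = (60/5.7)^1.567.
60/5.7 = 10.526; 10.526^1.567 ≈ 40.02 mb.
P_c = 1008 − 40.02 = 967.98 ≈ 968 mb.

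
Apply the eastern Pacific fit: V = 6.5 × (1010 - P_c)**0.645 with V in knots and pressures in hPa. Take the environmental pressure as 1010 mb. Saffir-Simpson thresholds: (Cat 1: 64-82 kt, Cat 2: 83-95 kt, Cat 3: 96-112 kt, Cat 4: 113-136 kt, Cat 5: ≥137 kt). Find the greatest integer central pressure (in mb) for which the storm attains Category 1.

Category 1 begins at V = 64 kt.
Required ΔP = (64/6.5)^(1/0.645) = 9.846^1.550 ≈ 34.67 mb.
P_c ≤ 1010 − 34.67 = 975.33, so the highest integer P_c is 975 mb.

975 mb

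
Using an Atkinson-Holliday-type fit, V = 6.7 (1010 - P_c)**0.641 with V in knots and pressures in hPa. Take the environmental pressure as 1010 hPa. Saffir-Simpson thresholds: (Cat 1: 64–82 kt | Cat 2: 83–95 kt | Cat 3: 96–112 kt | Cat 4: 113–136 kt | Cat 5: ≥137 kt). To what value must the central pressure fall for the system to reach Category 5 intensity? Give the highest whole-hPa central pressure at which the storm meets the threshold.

899 hPa

Category 5 begins at V = 137 kt.
Required ΔP = (137/6.7)^(1/0.641) = 20.448^1.560 ≈ 110.84 hPa.
P_c ≤ 1010 − 110.84 = 899.16, so the highest integer P_c is 899 hPa.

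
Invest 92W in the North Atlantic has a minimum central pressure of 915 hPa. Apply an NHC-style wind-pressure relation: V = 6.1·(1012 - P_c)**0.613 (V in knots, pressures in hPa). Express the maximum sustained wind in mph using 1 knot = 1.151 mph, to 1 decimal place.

116.0 mph

ΔP = 1012 − 915 = 97 hPa.
V ≈ 6.1 × 97^0.613 = 6.1 × 16.515 ≈ 100.744 kt.
100.744 × 1.151 ≈ 115.96 mph → 116.0 mph.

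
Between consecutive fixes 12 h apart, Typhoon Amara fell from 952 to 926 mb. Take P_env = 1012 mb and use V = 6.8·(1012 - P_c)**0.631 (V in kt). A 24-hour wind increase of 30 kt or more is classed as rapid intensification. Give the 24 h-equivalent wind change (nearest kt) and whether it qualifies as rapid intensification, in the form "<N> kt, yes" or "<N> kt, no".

46 kt, yes

V₁: ΔP = 60, V ≈ 6.8 × 60^0.631 ≈ 90.06 kt.
V₂: ΔP = 86, V ≈ 6.8 × 86^0.631 ≈ 113.03 kt.
ΔV over 12 h = 22.97 kt → 24 h equivalent = 22.97 × 24/12 ≈ 45.94 kt.
46 kt ≥ 30 kt ⇒ rapid intensification.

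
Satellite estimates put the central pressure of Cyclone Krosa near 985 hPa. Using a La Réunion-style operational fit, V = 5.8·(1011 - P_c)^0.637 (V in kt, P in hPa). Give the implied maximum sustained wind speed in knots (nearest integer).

46 kt

ΔP = 1011 − 985 = 26 hPa.
26^0.637 ≈ 7.968.
V ≈ 5.8 × 7.968 ≈ 46.2 kt.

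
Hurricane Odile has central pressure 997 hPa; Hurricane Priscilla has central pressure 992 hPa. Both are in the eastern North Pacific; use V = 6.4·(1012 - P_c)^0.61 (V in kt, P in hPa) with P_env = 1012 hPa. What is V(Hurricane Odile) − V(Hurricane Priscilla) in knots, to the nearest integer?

Hurricane Odile: ΔP = 15; V ≈ 6.4 × 15^0.61 ≈ 33.39 kt.
Hurricane Priscilla: ΔP = 20; V ≈ 6.4 × 20^0.61 ≈ 39.79 kt.
Difference ≈ 33.39 − 39.79 = -6.40 → -6 kt.

-6 kt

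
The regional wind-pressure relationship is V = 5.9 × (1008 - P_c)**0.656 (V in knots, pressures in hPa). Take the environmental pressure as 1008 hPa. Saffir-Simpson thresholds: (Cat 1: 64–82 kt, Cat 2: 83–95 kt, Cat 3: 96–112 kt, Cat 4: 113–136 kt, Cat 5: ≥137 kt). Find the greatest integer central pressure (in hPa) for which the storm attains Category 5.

887 hPa

Category 5 begins at V = 137 kt.
Required ΔP = (137/5.9)^(1/0.656) = 23.220^1.524 ≈ 120.81 hPa.
P_c ≤ 1008 − 120.81 = 887.19, so the highest integer P_c is 887 hPa.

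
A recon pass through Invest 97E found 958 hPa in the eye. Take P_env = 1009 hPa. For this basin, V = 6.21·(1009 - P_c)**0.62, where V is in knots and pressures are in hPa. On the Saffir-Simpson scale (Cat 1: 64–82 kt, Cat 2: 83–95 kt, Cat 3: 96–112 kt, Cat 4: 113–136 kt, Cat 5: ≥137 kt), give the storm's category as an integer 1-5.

ΔP = 1009 − 958 = 51 hPa.
V ≈ 6.21 × 51^0.62 = 6.21 × 11.45 ≈ 71 kt.
71 kt falls in the Category 1 band.

1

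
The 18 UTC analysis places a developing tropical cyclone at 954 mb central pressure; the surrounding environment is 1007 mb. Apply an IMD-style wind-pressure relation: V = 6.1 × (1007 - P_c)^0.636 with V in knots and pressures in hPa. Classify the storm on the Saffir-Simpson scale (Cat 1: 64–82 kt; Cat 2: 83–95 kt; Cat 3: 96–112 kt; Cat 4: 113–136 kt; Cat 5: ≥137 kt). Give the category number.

ΔP = 1007 − 954 = 53 mb.
V ≈ 6.1 × 53^0.636 = 6.1 × 12.49 ≈ 76 kt.
76 kt falls in the Category 1 band.

1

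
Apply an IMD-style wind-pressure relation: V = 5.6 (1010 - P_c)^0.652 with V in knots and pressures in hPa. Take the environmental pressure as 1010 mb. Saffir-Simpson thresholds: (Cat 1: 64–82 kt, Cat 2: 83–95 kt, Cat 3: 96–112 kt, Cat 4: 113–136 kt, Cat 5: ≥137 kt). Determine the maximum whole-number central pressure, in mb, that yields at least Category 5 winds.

Category 5 begins at V = 137 kt.
Required ΔP = (137/5.6)^(1/0.652) = 24.464^1.534 ≈ 134.79 mb.
P_c ≤ 1010 − 134.79 = 875.21, so the highest integer P_c is 875 mb.

875 mb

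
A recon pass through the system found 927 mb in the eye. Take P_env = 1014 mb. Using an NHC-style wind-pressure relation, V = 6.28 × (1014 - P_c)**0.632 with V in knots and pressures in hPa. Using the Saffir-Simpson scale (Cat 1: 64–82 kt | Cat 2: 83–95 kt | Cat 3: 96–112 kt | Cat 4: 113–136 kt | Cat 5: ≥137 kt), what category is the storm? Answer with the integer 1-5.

ΔP = 1014 − 927 = 87 mb.
V ≈ 6.28 × 87^0.632 = 6.28 × 16.82 ≈ 106 kt.
106 kt falls in the Category 3 band.

3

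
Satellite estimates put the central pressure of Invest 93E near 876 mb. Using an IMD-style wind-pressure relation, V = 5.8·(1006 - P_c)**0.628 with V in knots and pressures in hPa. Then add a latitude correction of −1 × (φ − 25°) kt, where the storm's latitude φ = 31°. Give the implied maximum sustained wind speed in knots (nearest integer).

ΔP = 1006 − 876 = 130 mb.
130^0.628 ≈ 21.260.
V ≈ 5.8 × 21.260 ≈ 123.3 kt.
Latitude correction: −1 × (31 − 25) = -6 kt.
Corrected V ≈ 117.3 kt → 117 kt.

117 kt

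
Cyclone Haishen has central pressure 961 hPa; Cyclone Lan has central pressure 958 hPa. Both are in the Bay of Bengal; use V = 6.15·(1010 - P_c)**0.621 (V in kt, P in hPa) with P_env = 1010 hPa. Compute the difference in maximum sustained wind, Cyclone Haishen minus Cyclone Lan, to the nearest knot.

Cyclone Haishen: ΔP = 49; V ≈ 6.15 × 49^0.621 ≈ 68.94 kt.
Cyclone Lan: ΔP = 52; V ≈ 6.15 × 52^0.621 ≈ 71.53 kt.
Difference ≈ 68.94 − 71.53 = -2.59 → -3 kt.

-3 kt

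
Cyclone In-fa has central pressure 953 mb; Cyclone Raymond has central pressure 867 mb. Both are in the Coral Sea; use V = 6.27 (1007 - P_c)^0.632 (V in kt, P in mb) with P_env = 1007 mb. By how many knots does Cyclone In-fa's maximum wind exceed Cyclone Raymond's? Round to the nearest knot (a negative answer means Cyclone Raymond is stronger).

-64 kt

Cyclone In-fa: ΔP = 54; V ≈ 6.27 × 54^0.632 ≈ 78.01 kt.
Cyclone Raymond: ΔP = 140; V ≈ 6.27 × 140^0.632 ≈ 142.44 kt.
Difference ≈ 78.01 − 142.44 = -64.43 → -64 kt.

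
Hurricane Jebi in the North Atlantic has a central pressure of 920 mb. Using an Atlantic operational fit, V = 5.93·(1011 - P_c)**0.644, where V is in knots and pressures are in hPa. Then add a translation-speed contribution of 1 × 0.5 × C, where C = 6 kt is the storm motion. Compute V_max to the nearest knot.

ΔP = 1011 − 920 = 91 mb.
91^0.644 ≈ 18.265.
V ≈ 5.93 × 18.265 ≈ 108.3 kt.
Translation term: 1 × 0.5 × 6 = 3 kt.
Corrected V ≈ 111.3 kt → 111 kt.

111 kt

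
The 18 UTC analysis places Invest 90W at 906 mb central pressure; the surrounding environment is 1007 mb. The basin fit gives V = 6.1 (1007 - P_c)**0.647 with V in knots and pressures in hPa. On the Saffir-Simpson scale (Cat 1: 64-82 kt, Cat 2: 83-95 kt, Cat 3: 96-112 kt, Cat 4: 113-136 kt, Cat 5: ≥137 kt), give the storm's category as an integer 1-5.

ΔP = 1007 − 906 = 101 mb.
V ≈ 6.1 × 101^0.647 = 6.1 × 19.81 ≈ 121 kt.
121 kt falls in the Category 4 band.

4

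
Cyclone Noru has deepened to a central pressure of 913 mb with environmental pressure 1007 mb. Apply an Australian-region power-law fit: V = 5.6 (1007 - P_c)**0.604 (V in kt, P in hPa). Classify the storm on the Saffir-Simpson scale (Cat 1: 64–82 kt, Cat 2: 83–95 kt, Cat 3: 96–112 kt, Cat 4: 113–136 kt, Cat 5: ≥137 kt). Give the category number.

2

ΔP = 1007 − 913 = 94 mb.
V ≈ 5.6 × 94^0.604 = 5.6 × 15.55 ≈ 87 kt.
87 kt falls in the Category 2 band.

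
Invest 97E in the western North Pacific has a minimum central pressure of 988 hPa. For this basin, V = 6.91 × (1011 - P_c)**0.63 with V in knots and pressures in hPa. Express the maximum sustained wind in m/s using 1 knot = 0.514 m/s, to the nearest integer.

ΔP = 1011 − 988 = 23 hPa.
V ≈ 6.91 × 23^0.63 = 6.91 × 7.209 ≈ 49.816 kt.
49.816 × 0.514 ≈ 25.61 m/s → 26 m/s.

26 m/s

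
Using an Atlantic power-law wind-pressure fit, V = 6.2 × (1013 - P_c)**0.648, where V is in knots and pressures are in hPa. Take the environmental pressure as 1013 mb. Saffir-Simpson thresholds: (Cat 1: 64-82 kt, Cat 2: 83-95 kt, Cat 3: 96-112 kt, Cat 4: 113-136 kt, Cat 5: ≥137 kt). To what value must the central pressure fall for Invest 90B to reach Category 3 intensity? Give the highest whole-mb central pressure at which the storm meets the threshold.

Category 3 begins at V = 96 kt.
Required ΔP = (96/6.2)^(1/0.648) = 15.484^1.543 ≈ 68.59 mb.
P_c ≤ 1013 − 68.59 = 944.41, so the highest integer P_c is 944 mb.

944 mb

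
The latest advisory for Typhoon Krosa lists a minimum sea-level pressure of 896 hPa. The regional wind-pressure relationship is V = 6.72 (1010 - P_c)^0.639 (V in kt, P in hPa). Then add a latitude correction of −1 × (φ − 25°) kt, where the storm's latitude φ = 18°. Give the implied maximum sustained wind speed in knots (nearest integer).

146 kt

ΔP = 1010 − 896 = 114 hPa.
114^0.639 ≈ 20.623.
V ≈ 6.72 × 20.623 ≈ 138.6 kt.
Latitude correction: −1 × (18 − 25) = 7 kt.
Corrected V ≈ 145.6 kt → 146 kt.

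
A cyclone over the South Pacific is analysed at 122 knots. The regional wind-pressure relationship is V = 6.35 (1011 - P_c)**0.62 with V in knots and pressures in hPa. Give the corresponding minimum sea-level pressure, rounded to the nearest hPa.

ΔP = (V / 6.35)^(1/0.62) = (122/6.35)^1.613.
122/6.35 = 19.213; 19.213^1.613 ≈ 117.57 hPa.
P_c = 1011 − 117.57 = 893.43 ≈ 893 hPa.

893 hPa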